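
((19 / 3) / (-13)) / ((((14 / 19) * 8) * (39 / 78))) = -361 / 2184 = -0.17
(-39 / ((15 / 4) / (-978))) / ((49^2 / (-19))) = -966264 / 12005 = -80.49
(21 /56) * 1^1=0.38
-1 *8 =-8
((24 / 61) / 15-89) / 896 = -27137 / 273280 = -0.10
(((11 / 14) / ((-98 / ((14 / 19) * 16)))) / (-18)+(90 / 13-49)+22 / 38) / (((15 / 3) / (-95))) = 4519678 / 5733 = 788.36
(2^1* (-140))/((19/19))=-280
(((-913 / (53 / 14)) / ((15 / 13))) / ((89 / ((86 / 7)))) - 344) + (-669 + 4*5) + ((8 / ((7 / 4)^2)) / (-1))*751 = -10344294607 / 3466995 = -2983.65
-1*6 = -6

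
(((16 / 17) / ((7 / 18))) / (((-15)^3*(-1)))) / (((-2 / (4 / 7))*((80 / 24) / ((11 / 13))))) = -352 / 6768125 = -0.00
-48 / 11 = -4.36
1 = 1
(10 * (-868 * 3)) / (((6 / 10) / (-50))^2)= -542500000 / 3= -180833333.33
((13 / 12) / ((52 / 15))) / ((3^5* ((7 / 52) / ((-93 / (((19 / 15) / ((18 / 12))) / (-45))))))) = 50375 / 1064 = 47.34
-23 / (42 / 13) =-299 / 42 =-7.12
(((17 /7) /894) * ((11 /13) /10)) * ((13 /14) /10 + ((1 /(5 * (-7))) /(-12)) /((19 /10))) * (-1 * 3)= -140437 /2164016400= -0.00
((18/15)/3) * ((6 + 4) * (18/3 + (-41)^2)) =6748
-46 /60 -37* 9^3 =-809213 /30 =-26973.77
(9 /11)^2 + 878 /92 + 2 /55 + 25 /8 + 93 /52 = 21942889 /1447160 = 15.16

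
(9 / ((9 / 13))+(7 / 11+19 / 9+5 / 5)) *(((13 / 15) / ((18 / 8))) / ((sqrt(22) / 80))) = 110.03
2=2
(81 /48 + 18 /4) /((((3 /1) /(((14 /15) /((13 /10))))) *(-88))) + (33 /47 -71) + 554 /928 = -69.72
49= 49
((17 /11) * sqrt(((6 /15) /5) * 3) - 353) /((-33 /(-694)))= -244982 /33 +11798 * sqrt(6) /1815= -7407.77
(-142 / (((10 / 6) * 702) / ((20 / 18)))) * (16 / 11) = -0.20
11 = 11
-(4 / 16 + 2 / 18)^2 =-169 / 1296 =-0.13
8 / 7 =1.14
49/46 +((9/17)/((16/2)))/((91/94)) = 161335/142324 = 1.13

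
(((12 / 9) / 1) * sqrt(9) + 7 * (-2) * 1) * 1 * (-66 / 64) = 10.31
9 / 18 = 1 / 2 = 0.50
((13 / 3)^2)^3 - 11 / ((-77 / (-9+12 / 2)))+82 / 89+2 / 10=15037083217 / 2270835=6621.83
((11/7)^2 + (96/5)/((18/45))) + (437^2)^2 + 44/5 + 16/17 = 151894047323342/4165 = 36469159021.21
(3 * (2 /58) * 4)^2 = 144 /841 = 0.17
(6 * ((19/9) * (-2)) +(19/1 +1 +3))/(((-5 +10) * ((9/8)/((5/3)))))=-56/81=-0.69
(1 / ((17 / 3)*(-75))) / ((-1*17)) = 1 / 7225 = 0.00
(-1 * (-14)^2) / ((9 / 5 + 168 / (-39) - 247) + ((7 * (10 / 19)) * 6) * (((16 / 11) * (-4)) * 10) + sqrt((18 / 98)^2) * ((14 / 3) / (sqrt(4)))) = 18638620 / 145990179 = 0.13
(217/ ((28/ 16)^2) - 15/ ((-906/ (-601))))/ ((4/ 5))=643785/ 8456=76.13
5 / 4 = 1.25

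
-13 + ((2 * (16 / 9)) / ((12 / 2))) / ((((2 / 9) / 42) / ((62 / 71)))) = 6021 / 71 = 84.80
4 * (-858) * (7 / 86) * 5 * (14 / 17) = -840840 / 731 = -1150.26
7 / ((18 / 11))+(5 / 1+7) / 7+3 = 8.99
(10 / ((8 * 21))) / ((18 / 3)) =5 / 504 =0.01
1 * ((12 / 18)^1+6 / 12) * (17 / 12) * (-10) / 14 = -85 / 72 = -1.18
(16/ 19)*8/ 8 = 16/ 19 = 0.84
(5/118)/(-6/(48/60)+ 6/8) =-10/1593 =-0.01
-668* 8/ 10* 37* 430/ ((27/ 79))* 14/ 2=-4701774112/ 27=-174139781.93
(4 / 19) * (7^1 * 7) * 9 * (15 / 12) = 2205 / 19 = 116.05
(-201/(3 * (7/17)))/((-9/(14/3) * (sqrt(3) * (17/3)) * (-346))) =-67 * sqrt(3)/4671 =-0.02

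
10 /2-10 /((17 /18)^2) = -6.21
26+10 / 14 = 187 / 7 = 26.71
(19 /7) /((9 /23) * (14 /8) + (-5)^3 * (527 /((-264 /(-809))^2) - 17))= -30457152 /6917491247891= -0.00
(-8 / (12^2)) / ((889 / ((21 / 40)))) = -1 / 30480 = -0.00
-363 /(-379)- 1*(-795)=795.96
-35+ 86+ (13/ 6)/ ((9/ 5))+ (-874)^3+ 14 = -36051888121/ 54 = -667627557.80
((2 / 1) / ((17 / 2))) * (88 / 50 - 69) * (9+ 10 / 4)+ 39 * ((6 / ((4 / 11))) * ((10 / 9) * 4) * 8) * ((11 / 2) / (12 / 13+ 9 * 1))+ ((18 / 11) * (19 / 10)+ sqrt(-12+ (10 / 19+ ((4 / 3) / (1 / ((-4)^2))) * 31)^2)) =2 * sqrt(355803022) / 57+ 7540075421 / 603075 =13164.57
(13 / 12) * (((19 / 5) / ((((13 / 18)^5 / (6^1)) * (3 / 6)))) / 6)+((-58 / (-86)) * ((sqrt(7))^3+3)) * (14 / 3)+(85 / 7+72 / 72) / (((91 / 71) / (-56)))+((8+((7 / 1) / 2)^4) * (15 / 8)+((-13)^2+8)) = -272524579009 / 5501991040+2842 * sqrt(7) / 129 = 8.76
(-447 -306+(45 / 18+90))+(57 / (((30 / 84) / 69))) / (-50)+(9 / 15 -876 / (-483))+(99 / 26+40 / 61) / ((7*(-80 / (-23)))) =-448464698641 / 510692000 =-878.15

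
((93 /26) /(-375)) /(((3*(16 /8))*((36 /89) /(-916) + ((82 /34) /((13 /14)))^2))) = -2373713927 /10071916180500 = -0.00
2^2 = 4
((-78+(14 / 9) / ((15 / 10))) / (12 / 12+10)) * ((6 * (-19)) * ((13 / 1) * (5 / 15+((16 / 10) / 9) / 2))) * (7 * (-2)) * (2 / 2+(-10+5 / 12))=526092.85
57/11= 5.18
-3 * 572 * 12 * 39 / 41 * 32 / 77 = -2336256 / 287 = -8140.26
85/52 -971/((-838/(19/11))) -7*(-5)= 9259819/239668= 38.64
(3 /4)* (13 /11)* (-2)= -39 /22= -1.77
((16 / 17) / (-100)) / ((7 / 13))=-52 / 2975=-0.02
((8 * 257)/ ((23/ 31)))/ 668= 15934/ 3841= 4.15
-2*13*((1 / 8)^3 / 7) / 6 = -13 / 10752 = -0.00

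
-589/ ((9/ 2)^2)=-2356/ 81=-29.09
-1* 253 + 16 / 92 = -5815 / 23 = -252.83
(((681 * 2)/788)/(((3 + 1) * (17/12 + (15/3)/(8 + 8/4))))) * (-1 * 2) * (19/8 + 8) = -169569/36248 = -4.68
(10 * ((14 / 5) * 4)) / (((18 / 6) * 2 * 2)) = 28 / 3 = 9.33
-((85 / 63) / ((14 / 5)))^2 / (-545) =36125 / 84793716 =0.00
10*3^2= 90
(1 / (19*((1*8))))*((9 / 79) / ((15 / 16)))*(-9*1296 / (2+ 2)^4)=-0.04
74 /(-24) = -37 /12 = -3.08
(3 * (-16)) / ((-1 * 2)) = 24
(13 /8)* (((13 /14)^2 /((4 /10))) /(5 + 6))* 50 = 274625 /17248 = 15.92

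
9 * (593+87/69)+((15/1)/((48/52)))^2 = 5612.41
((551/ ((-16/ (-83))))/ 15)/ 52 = 45733/ 12480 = 3.66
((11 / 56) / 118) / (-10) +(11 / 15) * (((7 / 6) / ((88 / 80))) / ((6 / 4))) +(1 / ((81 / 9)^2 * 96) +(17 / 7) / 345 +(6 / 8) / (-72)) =190238537 / 369321120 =0.52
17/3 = 5.67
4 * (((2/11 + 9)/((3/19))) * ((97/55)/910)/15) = 372286/12387375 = 0.03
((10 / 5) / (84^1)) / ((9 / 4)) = 2 / 189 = 0.01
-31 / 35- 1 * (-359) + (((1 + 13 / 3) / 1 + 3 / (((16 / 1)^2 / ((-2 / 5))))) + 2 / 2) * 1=4898113 / 13440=364.44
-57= -57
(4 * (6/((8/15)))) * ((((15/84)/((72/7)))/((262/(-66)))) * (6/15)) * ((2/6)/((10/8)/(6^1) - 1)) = 165/4978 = 0.03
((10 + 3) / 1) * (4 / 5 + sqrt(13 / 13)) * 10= 234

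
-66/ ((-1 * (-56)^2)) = 33/ 1568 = 0.02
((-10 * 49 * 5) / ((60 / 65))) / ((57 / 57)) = -15925 / 6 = -2654.17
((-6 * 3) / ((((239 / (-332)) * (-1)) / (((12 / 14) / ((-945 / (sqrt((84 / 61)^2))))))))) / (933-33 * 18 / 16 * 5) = 42496 / 1016958145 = 0.00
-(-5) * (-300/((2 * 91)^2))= -375/8281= -0.05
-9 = -9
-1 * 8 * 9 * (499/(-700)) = 8982/175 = 51.33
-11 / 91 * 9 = -99 / 91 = -1.09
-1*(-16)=16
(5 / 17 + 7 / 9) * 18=328 / 17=19.29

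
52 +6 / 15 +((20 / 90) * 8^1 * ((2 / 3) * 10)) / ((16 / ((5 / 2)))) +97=151.25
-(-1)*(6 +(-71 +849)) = 784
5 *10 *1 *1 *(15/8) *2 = 375/2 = 187.50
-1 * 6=-6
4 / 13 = 0.31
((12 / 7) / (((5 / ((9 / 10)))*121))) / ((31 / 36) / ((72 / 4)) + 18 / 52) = 454896 / 70279825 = 0.01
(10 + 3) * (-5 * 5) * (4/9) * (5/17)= -6500/153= -42.48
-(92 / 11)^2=-69.95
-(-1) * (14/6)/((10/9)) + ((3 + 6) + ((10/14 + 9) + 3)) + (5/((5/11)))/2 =1026/35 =29.31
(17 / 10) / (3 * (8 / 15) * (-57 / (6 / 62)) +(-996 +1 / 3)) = -51 / 58142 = -0.00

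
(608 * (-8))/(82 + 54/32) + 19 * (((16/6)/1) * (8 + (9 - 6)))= 2005336/4017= 499.21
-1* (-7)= 7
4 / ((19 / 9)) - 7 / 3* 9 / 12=11 / 76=0.14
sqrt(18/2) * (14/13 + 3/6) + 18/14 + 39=8193/182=45.02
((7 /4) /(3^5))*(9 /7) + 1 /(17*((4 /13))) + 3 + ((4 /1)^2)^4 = 30082493 /459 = 65539.20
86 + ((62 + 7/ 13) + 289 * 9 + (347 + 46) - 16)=40645/ 13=3126.54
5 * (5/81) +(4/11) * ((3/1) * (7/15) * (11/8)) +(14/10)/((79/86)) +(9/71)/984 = 2.53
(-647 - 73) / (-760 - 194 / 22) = 2640 / 2819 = 0.94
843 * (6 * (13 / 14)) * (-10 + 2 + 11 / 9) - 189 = -224156 / 7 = -32022.29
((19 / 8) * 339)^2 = 648226.27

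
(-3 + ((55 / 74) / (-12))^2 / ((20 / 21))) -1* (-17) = 14723723 / 1051392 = 14.00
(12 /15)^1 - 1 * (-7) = 39 /5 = 7.80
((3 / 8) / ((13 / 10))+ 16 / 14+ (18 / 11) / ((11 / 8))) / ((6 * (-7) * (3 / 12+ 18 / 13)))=-115457 / 3023790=-0.04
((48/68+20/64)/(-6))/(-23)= 277/37536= 0.01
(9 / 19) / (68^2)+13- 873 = -75556151 / 87856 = -860.00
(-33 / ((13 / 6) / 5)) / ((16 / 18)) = -85.67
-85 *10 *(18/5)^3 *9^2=-16061328/5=-3212265.60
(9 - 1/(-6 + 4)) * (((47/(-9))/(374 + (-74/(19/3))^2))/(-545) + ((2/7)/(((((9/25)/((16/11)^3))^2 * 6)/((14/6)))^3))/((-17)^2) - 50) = -259.47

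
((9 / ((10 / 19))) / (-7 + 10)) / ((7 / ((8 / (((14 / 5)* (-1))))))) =-114 / 49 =-2.33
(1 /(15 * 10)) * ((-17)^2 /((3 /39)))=3757 /150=25.05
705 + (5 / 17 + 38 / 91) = 1091736 / 1547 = 705.71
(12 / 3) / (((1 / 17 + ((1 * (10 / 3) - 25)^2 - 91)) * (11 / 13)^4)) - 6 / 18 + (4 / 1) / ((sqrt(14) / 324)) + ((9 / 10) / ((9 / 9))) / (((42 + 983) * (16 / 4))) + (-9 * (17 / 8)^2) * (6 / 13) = -103415192902418671 / 5423008186596000 + 648 * sqrt(14) / 7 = 327.30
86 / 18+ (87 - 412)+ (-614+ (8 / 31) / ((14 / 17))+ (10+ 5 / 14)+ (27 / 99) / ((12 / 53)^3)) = -1237496027 / 1374912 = -900.05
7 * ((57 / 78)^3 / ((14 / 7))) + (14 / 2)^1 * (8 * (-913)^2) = 1640890627341 / 35152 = 46679865.37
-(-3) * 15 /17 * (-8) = -360 /17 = -21.18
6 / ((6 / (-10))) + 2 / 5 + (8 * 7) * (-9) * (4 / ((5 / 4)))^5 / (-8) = 66030288 / 3125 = 21129.69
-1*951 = -951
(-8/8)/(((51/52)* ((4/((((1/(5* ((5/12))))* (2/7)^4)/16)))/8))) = -0.00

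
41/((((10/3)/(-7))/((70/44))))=-6027/44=-136.98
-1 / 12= -0.08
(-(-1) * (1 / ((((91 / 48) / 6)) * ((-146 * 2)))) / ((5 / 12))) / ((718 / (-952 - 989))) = 838512 / 11924185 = 0.07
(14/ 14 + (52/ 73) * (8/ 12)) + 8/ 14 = 3137/ 1533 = 2.05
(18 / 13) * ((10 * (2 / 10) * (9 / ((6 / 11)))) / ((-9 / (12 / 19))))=-792 / 247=-3.21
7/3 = 2.33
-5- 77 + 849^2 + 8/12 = 2162159/3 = 720719.67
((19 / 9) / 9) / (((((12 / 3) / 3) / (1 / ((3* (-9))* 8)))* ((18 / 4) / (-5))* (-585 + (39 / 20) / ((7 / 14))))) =-475 / 305007768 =-0.00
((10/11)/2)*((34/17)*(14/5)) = 28/11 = 2.55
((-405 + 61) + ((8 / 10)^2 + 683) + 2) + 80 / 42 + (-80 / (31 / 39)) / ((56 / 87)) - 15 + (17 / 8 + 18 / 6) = 23085803 / 130200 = 177.31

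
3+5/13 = 44/13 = 3.38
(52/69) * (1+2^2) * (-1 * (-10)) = 37.68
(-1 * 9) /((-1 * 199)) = 0.05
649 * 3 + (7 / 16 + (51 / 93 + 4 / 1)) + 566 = 1248921 / 496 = 2517.99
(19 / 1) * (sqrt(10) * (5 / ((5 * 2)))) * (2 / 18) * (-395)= -7505 * sqrt(10) / 18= -1318.49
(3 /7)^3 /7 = 27 /2401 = 0.01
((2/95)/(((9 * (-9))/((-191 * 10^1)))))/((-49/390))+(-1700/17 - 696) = -20108372/25137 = -799.95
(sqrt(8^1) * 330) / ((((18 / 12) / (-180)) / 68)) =-5385600 * sqrt(2) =-7616388.56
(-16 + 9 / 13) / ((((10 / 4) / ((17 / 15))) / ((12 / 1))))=-27064 / 325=-83.27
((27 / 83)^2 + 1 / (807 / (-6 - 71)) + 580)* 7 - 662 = 18891324304 / 5559423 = 3398.07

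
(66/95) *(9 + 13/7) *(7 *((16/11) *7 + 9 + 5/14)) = 1031.66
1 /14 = 0.07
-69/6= -23/2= -11.50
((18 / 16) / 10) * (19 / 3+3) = 21 / 20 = 1.05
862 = 862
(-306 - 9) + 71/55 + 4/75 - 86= -329716/825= -399.66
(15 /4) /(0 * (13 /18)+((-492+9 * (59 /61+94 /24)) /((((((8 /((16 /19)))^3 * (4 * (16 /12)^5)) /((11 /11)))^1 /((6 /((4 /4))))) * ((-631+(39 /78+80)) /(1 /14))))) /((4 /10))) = 550331919872 /8855163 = 62148.14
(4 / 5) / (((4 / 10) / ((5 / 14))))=5 / 7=0.71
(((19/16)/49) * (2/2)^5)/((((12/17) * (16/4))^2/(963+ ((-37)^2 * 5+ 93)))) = 43384391/1806336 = 24.02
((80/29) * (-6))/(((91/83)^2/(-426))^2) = -4134022205662080/1988673869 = -2078783.39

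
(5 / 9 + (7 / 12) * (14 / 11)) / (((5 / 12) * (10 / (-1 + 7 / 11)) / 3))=-1028 / 3025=-0.34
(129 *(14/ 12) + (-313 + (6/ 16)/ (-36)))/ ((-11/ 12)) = 15601/ 88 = 177.28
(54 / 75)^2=324 / 625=0.52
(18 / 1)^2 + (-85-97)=142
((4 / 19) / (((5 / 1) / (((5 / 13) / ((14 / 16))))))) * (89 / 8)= 356 / 1729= 0.21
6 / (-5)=-6 / 5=-1.20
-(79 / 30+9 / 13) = -1297 / 390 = -3.33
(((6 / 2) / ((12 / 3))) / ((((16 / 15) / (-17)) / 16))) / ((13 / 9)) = -6885 / 52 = -132.40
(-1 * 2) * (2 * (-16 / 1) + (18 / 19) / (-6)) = 64.32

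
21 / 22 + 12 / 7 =411 / 154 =2.67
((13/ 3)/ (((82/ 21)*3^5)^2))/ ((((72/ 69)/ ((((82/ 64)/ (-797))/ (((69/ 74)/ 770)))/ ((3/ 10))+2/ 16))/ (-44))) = 39768025297/ 45568115189568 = 0.00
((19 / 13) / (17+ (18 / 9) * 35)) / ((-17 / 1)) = -19 / 19227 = -0.00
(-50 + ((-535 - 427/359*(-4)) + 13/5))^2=1075095249424/3222025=333670.67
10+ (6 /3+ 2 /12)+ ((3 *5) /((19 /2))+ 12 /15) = 8291 /570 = 14.55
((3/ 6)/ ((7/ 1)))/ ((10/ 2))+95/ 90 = 337/ 315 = 1.07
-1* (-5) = 5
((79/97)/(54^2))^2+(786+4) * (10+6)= 1011266409352801/80005253904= 12640.00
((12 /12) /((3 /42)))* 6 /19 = 84 /19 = 4.42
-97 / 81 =-1.20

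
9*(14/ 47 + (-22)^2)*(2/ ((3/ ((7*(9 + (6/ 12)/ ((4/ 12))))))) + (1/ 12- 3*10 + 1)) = 87536.84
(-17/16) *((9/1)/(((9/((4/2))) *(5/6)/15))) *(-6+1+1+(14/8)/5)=11169/80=139.61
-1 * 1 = -1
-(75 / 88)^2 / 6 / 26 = -1875 / 402688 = -0.00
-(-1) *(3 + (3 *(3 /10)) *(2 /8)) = 129 /40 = 3.22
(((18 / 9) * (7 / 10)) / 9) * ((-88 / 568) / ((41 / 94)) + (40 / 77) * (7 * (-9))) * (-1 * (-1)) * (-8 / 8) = 7415338 / 1440945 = 5.15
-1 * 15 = -15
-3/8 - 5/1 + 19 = 109/8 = 13.62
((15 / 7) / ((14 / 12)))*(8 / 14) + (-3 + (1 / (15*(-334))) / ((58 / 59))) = -194418257 / 99668940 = -1.95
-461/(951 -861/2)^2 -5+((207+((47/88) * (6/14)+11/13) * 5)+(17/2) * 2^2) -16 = 225.37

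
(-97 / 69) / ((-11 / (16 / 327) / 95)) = 0.59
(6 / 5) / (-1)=-6 / 5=-1.20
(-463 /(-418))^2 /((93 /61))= 13076509 /16249332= 0.80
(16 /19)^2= 256 /361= 0.71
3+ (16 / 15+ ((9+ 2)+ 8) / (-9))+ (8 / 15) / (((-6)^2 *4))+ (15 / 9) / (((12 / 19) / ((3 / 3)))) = 2483 / 540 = 4.60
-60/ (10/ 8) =-48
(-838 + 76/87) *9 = -218490/29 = -7534.14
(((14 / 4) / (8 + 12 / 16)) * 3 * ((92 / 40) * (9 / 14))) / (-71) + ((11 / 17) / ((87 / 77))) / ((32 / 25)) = 248404031 / 588050400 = 0.42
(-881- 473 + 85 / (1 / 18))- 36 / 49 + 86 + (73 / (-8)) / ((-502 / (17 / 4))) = 205712137 / 787136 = 261.34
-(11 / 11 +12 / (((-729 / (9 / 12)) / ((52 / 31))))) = -2459 / 2511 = -0.98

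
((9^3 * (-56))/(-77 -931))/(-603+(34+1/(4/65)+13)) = -162/2159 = -0.08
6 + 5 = 11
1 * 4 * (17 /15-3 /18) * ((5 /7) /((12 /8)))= 1.84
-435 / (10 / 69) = -6003 / 2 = -3001.50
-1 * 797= -797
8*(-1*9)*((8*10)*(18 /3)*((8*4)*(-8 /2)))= 4423680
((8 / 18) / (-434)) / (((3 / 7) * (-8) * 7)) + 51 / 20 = 149407 / 58590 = 2.55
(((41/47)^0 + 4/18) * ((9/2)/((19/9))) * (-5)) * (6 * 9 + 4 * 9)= -22275/19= -1172.37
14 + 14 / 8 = 63 / 4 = 15.75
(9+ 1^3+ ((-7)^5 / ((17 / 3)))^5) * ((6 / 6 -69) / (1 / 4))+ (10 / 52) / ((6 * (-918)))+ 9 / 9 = 43923366058367444468223574643 / 703580904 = 62428308967247701862.33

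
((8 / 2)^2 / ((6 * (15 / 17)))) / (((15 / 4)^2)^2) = 34816 / 2278125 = 0.02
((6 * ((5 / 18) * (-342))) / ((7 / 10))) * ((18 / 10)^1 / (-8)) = 2565 / 14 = 183.21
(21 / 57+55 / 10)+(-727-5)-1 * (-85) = -24363 / 38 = -641.13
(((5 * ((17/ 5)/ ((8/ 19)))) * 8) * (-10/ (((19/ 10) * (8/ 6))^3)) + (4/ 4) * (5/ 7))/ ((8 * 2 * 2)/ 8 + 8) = -2000905/ 121296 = -16.50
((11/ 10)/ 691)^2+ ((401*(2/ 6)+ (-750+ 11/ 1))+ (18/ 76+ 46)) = -1521660317953/ 2721641700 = -559.10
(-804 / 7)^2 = 13192.16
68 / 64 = 17 / 16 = 1.06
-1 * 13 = -13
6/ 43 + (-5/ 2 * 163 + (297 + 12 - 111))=-18005/ 86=-209.36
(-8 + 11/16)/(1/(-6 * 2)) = 351/4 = 87.75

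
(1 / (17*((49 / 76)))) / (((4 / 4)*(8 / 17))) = 19 / 98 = 0.19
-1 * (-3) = 3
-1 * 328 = -328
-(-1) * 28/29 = 0.97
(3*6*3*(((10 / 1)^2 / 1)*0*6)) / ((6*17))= 0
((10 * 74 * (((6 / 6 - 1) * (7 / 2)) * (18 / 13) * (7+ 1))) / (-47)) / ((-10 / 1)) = 0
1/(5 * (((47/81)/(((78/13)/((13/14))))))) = 6804/3055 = 2.23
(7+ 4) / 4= 2.75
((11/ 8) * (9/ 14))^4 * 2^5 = 96059601/ 4917248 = 19.54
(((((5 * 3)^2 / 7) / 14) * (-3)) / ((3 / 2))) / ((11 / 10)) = -2250 / 539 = -4.17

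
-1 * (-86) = 86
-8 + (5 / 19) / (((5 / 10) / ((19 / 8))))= -27 / 4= -6.75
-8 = -8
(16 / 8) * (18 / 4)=9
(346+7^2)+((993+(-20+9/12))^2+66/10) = 75887253/80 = 948590.66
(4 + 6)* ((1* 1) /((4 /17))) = 42.50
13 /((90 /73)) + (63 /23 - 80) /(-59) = 11.85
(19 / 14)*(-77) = -209 / 2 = -104.50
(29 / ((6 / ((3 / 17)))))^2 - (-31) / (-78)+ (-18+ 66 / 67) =-50398733 / 3020628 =-16.68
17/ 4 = 4.25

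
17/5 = 3.40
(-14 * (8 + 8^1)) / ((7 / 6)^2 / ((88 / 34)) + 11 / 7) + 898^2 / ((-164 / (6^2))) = -168878157372 / 953455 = -177122.32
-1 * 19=-19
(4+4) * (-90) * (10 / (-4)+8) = -3960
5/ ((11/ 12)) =60/ 11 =5.45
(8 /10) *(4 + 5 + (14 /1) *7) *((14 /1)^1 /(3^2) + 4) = 4280 /9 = 475.56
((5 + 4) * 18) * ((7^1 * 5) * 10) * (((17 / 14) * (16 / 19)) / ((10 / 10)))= 1101600 / 19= 57978.95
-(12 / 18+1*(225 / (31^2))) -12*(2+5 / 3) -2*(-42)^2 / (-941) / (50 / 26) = -2913061813 / 67822575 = -42.95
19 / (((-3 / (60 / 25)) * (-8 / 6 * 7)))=57 / 35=1.63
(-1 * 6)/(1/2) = -12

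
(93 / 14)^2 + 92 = 26681 / 196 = 136.13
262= 262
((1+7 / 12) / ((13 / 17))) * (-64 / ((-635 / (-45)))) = -15504 / 1651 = -9.39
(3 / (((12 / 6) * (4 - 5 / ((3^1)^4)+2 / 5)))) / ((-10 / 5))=-0.17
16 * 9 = 144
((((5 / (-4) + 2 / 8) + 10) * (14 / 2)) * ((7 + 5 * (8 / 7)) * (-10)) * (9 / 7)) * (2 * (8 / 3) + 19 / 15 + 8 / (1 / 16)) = -9703314 / 7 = -1386187.71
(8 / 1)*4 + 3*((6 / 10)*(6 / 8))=667 / 20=33.35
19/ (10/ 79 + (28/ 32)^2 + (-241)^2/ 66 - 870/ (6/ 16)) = -3170112/ 240109729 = -0.01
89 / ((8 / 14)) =623 / 4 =155.75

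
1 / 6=0.17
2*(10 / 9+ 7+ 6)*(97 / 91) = 24638 / 819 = 30.08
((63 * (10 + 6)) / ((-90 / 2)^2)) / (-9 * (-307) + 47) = 56 / 316125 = 0.00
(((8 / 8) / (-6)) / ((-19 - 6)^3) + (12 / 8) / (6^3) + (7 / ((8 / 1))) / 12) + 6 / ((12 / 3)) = 7109423 / 4500000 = 1.58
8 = 8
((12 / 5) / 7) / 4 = 3 / 35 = 0.09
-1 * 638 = -638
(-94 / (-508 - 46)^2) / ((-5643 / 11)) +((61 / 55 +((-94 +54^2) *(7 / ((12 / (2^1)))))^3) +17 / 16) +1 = 1236149428968426099527 / 34638539760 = 35687111452.54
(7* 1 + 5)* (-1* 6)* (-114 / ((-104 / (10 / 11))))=-10260 / 143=-71.75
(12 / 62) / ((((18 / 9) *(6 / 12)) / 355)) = 2130 / 31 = 68.71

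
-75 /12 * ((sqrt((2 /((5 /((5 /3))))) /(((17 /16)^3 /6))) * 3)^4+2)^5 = -30712865371781197010693552060970063724540760902291400 /8193465725814765556554001028792218849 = -3748458393499544.69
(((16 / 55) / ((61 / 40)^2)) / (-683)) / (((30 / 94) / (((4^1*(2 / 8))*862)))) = -41486336 / 83867619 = -0.49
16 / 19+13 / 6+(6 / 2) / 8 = 1543 / 456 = 3.38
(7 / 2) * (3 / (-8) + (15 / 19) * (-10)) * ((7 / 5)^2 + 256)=-56744751 / 7600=-7466.41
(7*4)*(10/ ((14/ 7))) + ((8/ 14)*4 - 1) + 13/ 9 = 142.73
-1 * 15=-15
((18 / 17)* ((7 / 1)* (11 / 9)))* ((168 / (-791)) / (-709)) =3696 / 1361989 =0.00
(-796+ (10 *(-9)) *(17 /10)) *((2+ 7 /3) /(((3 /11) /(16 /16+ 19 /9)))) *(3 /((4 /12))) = -3799796 /9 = -422199.56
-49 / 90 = -0.54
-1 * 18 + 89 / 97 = -1657 / 97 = -17.08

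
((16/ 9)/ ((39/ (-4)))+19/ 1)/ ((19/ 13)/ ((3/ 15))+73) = 6605/ 28188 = 0.23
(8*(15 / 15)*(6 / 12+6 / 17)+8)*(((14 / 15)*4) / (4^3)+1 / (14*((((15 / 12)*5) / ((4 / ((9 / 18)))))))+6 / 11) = 10.31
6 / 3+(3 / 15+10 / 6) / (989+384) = 2.00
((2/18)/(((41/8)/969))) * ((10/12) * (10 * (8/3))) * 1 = 516800/1107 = 466.85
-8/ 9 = -0.89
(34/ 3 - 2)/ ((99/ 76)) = 2128/ 297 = 7.16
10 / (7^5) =10 / 16807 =0.00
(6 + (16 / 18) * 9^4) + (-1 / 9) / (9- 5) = 210167 / 36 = 5837.97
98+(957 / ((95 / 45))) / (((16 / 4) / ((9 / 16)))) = 161.75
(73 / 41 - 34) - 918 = -38959 / 41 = -950.22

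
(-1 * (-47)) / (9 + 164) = 47 / 173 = 0.27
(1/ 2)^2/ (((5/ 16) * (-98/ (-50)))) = 20/ 49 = 0.41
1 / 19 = 0.05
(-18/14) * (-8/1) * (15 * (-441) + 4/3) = -476184/7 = -68026.29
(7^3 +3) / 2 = 173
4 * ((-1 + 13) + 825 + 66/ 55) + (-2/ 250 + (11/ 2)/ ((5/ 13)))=841773/ 250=3367.09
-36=-36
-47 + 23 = -24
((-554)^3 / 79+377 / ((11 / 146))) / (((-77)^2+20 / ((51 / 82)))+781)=-47582943543 / 149402825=-318.49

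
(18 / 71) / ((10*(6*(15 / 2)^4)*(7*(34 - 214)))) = -2 / 1887046875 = -0.00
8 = 8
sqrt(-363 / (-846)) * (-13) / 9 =-143 * sqrt(282) / 2538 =-0.95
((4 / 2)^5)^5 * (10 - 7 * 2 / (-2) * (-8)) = -1543503872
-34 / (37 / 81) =-2754 / 37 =-74.43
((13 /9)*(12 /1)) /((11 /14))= 728 /33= 22.06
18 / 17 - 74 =-1240 / 17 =-72.94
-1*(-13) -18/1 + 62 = 57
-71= -71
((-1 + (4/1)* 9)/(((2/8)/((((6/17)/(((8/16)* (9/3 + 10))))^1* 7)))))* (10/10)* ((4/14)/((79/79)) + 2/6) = 560/17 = 32.94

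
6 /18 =1 /3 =0.33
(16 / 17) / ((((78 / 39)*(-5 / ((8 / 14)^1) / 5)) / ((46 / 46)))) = -32 / 119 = -0.27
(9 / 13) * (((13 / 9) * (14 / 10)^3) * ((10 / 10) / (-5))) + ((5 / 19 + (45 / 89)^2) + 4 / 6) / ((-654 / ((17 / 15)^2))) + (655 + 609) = 1049259283347572 / 830472294375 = 1263.45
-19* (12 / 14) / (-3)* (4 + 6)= 380 / 7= 54.29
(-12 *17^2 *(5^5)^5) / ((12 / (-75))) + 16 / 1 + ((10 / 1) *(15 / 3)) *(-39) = 6459653377532958982441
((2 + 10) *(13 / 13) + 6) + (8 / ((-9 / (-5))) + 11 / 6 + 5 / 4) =919 / 36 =25.53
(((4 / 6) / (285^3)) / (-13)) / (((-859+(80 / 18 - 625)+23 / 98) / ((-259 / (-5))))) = 50764 / 654421635489375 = 0.00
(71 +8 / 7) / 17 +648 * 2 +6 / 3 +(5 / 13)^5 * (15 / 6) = 115078184037 / 88367734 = 1302.26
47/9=5.22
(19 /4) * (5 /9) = 95 /36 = 2.64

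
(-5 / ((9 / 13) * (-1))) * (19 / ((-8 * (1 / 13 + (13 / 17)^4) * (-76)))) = 70575245 / 130986432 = 0.54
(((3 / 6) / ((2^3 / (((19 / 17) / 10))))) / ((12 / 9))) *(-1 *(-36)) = 513 / 2720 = 0.19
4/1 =4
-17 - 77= -94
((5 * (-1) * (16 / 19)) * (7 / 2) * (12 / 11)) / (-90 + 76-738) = 210 / 9823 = 0.02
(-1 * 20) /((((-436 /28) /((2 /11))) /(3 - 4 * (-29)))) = 33320 /1199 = 27.79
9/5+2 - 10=-31/5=-6.20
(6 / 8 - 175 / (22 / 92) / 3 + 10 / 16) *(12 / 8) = -64037 / 176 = -363.85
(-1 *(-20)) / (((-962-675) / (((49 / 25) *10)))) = -392 / 1637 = -0.24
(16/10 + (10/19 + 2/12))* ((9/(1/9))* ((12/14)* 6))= 635202/665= 955.19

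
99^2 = 9801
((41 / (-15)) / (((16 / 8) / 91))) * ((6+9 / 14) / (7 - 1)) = -16523 / 120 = -137.69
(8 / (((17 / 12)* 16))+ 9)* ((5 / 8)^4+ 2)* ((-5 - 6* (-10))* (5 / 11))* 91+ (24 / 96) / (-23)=73354557067 / 1601536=45802.63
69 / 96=23 / 32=0.72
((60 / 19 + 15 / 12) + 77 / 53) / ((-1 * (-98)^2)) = -23607 / 38684912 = -0.00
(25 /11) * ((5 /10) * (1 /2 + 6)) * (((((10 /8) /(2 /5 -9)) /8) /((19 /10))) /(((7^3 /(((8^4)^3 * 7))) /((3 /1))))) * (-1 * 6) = 785173708800000 /440363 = 1783014714.68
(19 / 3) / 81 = 19 / 243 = 0.08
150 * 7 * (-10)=-10500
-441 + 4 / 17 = -7493 / 17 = -440.76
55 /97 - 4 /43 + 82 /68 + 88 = 12717861 /141814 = 89.68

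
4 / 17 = 0.24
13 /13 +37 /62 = 99 /62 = 1.60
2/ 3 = 0.67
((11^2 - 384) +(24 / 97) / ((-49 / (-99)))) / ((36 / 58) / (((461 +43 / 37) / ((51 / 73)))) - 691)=2509237442450 / 6605257232539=0.38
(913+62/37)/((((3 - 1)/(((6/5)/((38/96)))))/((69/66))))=56044008/38665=1449.48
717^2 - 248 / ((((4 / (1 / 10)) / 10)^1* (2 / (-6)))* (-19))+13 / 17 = 166047832 / 323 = 514079.98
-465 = -465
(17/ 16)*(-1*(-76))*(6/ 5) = 969/ 10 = 96.90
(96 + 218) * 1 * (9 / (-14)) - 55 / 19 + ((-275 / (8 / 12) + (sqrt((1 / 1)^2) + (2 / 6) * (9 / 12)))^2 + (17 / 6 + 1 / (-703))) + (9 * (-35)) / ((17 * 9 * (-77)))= 7461553998121 / 44170896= 168924.67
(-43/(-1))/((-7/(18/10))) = -387/35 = -11.06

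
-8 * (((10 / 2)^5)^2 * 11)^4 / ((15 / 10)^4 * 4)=-4261091817170381546020507812500000 / 81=-52606071816918290691611210000000.00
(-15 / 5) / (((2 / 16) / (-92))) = 2208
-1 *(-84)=84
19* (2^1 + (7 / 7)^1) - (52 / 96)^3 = 785771 / 13824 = 56.84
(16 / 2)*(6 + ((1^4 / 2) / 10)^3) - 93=-44999 / 1000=-45.00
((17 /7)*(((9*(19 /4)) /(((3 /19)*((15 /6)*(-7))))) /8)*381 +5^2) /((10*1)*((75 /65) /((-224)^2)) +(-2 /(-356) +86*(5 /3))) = -768239595552 /62410200605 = -12.31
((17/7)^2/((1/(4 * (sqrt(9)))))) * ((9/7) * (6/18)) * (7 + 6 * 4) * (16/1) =5160384/343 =15044.85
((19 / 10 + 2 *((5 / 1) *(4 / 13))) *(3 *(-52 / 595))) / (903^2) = -1294 / 808613925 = -0.00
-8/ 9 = -0.89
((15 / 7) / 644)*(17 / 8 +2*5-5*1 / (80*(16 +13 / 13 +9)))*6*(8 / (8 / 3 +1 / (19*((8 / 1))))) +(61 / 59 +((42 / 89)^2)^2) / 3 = 215283674883733100 / 198337240676680833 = 1.09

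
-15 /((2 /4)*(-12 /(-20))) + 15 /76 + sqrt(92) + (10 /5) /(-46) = -87131 /1748 + 2*sqrt(23) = -40.25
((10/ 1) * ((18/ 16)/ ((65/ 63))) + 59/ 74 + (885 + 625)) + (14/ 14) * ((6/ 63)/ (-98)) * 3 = 1004217355/ 659932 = 1521.70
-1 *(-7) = 7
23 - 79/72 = 1577/72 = 21.90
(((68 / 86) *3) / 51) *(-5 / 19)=-10 / 817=-0.01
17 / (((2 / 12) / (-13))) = -1326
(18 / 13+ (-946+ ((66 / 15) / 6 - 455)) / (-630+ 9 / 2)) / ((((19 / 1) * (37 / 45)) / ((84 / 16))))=3093559 / 2540642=1.22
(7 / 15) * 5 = 7 / 3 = 2.33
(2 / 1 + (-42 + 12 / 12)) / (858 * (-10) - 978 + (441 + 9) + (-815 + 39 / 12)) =156 / 39679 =0.00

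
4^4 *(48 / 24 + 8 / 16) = 640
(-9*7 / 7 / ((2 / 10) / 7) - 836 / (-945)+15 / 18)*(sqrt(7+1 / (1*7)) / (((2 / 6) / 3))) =-592103*sqrt(14) / 294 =-7535.53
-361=-361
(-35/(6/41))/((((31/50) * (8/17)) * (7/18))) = -261375/124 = -2107.86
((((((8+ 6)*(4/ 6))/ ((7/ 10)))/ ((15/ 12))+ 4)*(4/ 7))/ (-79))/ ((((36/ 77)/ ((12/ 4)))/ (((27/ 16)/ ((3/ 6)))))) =-363/ 158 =-2.30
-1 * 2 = -2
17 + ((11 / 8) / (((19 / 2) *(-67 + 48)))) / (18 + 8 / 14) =3191163 / 187720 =17.00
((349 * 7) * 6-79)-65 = 14514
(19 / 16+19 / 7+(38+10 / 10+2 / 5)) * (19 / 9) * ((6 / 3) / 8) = 153577 / 6720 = 22.85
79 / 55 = 1.44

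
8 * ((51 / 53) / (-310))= -204 / 8215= -0.02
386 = 386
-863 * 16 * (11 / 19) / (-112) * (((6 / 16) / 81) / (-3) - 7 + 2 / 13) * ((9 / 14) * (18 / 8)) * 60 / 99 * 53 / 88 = -13192271075 / 51123072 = -258.05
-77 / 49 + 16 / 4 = 17 / 7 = 2.43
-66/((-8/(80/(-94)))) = -7.02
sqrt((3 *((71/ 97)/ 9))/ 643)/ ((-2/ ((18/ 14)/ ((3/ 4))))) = -2 *sqrt(13285023)/ 436597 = -0.02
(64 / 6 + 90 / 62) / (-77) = -161 / 1023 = -0.16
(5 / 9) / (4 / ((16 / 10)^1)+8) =10 / 189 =0.05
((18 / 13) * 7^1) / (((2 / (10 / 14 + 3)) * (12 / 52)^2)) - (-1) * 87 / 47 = 15973 / 47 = 339.85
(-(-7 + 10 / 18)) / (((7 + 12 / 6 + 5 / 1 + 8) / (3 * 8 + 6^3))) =2320 / 33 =70.30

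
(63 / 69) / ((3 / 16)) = 112 / 23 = 4.87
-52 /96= -13 /24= -0.54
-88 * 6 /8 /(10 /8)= -264 /5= -52.80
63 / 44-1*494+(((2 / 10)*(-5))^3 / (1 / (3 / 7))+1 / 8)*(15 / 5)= -303983 / 616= -493.48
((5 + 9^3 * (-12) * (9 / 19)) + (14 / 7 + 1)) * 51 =-4007580 / 19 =-210925.26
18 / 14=9 / 7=1.29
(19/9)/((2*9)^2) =19/2916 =0.01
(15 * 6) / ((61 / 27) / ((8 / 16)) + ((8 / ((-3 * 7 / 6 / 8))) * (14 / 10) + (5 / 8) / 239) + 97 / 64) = -185846400 / 40397311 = -4.60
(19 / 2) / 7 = 19 / 14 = 1.36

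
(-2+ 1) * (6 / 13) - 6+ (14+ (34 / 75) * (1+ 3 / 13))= 7894 / 975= 8.10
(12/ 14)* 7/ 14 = 3/ 7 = 0.43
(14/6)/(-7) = -1/3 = -0.33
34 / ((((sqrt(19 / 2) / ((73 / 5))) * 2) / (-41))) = -50881 * sqrt(38) / 95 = -3301.60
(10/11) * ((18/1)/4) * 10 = 450/11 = 40.91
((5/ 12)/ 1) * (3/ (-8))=-5/ 32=-0.16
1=1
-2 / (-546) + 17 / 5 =3.40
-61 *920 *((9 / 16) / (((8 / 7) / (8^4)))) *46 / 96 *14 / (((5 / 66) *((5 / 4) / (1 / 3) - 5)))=40073451264 / 5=8014690252.80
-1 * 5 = -5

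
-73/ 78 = -0.94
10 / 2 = 5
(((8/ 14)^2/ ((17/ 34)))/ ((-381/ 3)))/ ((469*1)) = -32/ 2918587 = -0.00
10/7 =1.43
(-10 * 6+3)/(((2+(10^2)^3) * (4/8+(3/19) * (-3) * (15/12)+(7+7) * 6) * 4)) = -361/2125670918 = -0.00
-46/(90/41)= -943/45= -20.96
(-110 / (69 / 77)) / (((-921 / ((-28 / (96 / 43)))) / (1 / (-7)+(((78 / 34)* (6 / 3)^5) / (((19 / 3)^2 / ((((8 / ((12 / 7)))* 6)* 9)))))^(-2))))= 29773286022282385 / 124683549724311552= 0.24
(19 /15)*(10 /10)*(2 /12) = 19 /90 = 0.21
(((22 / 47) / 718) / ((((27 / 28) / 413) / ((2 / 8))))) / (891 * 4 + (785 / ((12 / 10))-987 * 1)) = 63602 / 2944051659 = 0.00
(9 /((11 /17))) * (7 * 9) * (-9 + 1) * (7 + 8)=-1156680 /11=-105152.73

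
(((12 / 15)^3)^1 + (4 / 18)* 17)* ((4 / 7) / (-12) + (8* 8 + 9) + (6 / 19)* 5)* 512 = 3867367424 / 23625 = 163698.09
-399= -399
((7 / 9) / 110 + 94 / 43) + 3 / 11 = 104971 / 42570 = 2.47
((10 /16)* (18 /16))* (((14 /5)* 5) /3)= 105 /32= 3.28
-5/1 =-5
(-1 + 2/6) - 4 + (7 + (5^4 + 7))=1903/3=634.33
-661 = -661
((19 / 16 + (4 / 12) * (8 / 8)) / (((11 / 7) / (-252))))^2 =115154361 / 1936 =59480.56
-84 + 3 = -81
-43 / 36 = -1.19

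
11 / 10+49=501 / 10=50.10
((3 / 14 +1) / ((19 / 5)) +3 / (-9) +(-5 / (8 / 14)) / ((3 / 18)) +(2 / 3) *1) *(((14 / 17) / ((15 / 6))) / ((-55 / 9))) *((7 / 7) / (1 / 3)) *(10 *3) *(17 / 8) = 558549 / 1045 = 534.50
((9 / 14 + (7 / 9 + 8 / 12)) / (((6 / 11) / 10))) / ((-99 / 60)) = -13150 / 567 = -23.19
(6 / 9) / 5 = 2 / 15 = 0.13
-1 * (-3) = 3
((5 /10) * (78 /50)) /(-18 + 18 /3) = -13 /200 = -0.06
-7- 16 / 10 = -43 / 5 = -8.60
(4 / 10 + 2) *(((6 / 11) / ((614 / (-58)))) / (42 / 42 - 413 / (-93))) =-97092 / 4271905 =-0.02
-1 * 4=-4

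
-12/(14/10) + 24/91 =-108/13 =-8.31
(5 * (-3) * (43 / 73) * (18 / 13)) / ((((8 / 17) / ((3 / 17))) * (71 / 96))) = -417960 / 67379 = -6.20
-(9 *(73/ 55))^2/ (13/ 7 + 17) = -1007181/ 133100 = -7.57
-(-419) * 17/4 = 7123/4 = 1780.75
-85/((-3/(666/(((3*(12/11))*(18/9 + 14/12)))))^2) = -14080165/361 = -39003.23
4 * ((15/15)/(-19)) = -4/19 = -0.21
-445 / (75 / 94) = -8366 / 15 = -557.73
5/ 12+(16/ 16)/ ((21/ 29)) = 151/ 84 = 1.80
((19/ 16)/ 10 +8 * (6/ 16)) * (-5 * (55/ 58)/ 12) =-27445/ 22272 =-1.23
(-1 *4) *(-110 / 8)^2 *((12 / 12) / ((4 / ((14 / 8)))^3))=-1037575 / 16384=-63.33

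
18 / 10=9 / 5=1.80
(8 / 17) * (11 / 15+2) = 328 / 255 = 1.29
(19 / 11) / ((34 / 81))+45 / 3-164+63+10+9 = -23519 / 374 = -62.89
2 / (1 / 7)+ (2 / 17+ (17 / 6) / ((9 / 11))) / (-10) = 13.64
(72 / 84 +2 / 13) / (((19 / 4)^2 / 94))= 4.21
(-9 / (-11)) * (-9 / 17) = -81 / 187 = -0.43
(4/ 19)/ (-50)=-2/ 475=-0.00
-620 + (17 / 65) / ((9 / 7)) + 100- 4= -523.80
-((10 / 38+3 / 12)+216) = -16455 / 76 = -216.51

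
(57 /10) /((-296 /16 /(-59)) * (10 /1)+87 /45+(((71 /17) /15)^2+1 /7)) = 1.08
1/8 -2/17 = 1/136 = 0.01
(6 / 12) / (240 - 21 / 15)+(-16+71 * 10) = 1655889 / 2386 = 694.00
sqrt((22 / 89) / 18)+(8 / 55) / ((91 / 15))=24 / 1001+sqrt(979) / 267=0.14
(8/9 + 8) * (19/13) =1520/117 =12.99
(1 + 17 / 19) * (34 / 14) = 4.60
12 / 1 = 12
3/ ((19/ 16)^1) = 48/ 19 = 2.53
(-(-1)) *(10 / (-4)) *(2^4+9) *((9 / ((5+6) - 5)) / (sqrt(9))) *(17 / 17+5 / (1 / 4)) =-2625 / 4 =-656.25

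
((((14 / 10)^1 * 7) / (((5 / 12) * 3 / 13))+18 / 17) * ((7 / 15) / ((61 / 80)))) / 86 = 0.73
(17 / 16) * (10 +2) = 51 / 4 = 12.75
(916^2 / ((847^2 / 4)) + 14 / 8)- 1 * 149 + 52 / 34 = -6880582549 / 48783812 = -141.04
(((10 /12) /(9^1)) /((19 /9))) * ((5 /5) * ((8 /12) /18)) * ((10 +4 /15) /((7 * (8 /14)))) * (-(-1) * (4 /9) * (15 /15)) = 77 /41553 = 0.00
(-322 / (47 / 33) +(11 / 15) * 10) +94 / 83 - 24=-2827670 / 11703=-241.62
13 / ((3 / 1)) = 13 / 3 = 4.33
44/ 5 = 8.80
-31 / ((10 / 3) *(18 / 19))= -589 / 60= -9.82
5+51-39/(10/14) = 1.40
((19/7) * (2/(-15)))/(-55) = 38/5775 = 0.01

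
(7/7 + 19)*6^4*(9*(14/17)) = 3265920/17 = 192112.94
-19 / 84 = -0.23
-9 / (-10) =9 / 10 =0.90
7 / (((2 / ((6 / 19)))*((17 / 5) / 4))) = 420 / 323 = 1.30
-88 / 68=-22 / 17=-1.29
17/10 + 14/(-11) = 47/110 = 0.43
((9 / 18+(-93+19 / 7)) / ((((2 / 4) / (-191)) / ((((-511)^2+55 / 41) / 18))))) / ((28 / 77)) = 392696220796 / 287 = 1368279514.97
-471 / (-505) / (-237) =-157 / 39895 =-0.00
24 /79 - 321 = -25335 /79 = -320.70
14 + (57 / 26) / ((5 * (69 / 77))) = 43323 / 2990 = 14.49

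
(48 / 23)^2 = 2304 / 529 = 4.36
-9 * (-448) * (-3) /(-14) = 864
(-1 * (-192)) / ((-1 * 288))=-2 / 3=-0.67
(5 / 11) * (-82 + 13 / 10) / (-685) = 807 / 15070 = 0.05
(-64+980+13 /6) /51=5509 /306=18.00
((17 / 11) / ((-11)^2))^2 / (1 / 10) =2890 / 1771561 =0.00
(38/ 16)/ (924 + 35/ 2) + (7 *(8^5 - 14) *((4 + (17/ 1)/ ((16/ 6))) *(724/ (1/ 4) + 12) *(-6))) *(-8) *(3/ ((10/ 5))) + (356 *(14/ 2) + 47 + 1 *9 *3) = 3751351007882427/ 7532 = 498055099294.00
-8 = -8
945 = 945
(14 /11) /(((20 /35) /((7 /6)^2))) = 2401 /792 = 3.03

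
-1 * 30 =-30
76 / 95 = 4 / 5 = 0.80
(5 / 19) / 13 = 5 / 247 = 0.02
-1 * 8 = -8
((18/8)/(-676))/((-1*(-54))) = -1/16224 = -0.00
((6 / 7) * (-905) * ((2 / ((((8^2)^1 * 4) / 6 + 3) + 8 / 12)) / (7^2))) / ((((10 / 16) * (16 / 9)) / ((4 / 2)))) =-58644 / 47677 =-1.23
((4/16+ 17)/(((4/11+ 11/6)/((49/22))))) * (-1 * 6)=-30429/290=-104.93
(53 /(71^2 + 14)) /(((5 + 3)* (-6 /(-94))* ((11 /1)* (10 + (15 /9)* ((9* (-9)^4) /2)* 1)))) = 2491 /65681738100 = 0.00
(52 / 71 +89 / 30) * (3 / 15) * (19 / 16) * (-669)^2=22333443087 / 56800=393194.42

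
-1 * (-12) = 12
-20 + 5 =-15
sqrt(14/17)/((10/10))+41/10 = sqrt(238)/17+41/10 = 5.01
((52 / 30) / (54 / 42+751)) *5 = 91 / 7899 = 0.01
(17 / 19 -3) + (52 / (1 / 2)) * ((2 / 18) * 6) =3832 / 57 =67.23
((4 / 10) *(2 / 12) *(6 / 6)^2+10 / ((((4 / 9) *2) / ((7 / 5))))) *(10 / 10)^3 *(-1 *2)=-949 / 30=-31.63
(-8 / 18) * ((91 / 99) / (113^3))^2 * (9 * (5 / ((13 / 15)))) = -63700 / 6801736375773603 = -0.00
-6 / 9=-2 / 3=-0.67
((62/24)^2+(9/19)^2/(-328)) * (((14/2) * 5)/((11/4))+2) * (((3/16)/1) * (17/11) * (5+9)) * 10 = 228481297695/57309472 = 3986.80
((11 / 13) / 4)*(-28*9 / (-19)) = 693 / 247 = 2.81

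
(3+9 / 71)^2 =49284 / 5041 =9.78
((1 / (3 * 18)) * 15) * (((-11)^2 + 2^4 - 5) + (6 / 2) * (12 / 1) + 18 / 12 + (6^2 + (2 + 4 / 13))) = 9005 / 156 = 57.72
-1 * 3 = -3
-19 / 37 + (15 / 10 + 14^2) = 14577 / 74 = 196.99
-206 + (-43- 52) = -301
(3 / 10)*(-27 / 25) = -81 / 250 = -0.32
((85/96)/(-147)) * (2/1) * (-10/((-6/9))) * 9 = -1275/784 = -1.63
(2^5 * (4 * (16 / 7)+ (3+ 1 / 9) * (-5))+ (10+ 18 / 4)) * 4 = -48058 / 63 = -762.83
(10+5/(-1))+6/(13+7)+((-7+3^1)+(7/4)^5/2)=97347/10240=9.51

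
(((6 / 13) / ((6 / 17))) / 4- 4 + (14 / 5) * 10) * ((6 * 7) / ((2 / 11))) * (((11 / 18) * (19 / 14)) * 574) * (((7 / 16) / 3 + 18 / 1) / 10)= 11184490163 / 2304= 4854379.41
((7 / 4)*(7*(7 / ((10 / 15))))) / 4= 1029 / 32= 32.16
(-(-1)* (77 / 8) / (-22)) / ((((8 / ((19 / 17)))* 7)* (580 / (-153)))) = 171 / 74240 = 0.00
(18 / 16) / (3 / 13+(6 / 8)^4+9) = 1248 / 10591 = 0.12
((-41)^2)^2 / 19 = 2825761 / 19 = 148724.26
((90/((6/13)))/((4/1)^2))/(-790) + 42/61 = 103797/154208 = 0.67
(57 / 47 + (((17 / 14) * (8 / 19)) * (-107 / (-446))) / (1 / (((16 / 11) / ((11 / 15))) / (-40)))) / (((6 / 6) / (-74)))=-15061383318 / 168670733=-89.29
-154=-154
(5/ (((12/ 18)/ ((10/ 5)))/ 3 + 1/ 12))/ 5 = 36/ 7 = 5.14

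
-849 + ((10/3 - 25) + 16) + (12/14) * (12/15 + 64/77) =-6898676/8085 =-853.27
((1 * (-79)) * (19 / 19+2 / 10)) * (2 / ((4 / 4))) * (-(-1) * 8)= -7584 / 5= -1516.80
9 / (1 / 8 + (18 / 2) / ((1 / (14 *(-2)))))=-72 / 2015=-0.04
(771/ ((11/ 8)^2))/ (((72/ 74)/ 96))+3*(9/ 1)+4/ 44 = 4871886/ 121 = 40263.52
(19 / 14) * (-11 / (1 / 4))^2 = 18392 / 7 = 2627.43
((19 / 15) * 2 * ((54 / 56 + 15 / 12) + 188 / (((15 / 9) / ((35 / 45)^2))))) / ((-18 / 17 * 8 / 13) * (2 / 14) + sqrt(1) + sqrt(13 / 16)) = 98.70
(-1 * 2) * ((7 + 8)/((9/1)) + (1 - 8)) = 32/3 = 10.67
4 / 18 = 2 / 9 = 0.22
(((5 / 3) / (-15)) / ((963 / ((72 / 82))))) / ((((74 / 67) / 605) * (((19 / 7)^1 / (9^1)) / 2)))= -1134980 / 3084061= -0.37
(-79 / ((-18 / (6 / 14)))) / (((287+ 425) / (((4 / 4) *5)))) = 395 / 29904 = 0.01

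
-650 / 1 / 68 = -325 / 34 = -9.56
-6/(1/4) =-24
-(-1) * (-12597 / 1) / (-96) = 4199 / 32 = 131.22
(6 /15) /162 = 1 /405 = 0.00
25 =25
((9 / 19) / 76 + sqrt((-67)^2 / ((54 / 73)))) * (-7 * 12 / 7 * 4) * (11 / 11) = -536 * sqrt(438) / 3 - 108 / 361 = -3739.52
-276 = -276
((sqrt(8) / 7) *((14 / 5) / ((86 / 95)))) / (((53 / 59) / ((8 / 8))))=2242 *sqrt(2) / 2279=1.39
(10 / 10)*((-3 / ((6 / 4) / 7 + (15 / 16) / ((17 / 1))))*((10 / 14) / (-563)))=1360 / 96273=0.01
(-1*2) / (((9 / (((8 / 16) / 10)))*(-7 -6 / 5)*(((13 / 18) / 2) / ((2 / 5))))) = 4 / 2665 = 0.00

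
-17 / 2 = -8.50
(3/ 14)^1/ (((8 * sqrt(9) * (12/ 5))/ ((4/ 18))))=5/ 6048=0.00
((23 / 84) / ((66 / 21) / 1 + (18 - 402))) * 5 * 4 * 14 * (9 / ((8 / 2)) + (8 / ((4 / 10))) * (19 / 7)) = -11.38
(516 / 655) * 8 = 4128 / 655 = 6.30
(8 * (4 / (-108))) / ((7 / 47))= -376 / 189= -1.99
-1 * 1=-1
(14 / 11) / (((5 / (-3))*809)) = -42 / 44495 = -0.00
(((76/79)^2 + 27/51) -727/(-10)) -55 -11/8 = 75455781/4243880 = 17.78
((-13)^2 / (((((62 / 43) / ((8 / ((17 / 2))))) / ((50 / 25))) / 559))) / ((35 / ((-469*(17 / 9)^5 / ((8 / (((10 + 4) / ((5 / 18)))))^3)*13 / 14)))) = -14480277629026027 / 1569375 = -9226779851.23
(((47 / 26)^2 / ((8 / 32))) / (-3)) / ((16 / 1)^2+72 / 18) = -2209 / 131820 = -0.02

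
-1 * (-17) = 17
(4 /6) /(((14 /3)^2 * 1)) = 3 /98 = 0.03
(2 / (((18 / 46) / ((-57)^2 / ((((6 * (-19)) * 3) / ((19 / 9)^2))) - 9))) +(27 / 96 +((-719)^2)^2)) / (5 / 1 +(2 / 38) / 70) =4145860769132026105 / 77577264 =53441698706.11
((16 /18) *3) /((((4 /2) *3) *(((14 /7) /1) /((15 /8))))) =5 /12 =0.42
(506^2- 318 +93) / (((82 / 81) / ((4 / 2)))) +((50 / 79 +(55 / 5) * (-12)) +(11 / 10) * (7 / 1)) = 16365340313 / 32390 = 505259.04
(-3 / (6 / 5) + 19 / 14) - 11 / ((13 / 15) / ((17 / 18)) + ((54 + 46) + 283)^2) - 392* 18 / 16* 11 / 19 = -38663006222 / 150757229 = -256.46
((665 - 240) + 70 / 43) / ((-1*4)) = -18345 / 172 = -106.66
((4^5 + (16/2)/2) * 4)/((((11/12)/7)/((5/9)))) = 575680/33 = 17444.85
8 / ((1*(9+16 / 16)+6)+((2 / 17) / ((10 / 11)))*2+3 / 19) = 12920 / 26513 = 0.49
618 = 618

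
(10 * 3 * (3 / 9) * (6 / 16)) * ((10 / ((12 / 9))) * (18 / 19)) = 2025 / 76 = 26.64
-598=-598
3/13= 0.23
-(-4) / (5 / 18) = 72 / 5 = 14.40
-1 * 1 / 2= -0.50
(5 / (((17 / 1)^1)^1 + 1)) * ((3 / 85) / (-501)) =-1 / 51102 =-0.00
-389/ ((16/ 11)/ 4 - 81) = 4.82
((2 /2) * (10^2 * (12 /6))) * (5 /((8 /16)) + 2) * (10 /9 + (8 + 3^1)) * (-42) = -1220800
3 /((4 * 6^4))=1 /1728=0.00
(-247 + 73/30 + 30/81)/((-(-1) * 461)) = -0.53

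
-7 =-7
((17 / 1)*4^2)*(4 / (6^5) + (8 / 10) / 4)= 66266 / 1215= 54.54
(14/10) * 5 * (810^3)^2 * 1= 1977006755367000000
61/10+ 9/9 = 71/10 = 7.10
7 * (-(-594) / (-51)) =-1386 / 17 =-81.53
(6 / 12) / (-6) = -1 / 12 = -0.08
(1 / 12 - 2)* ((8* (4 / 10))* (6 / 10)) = -92 / 25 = -3.68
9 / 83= 0.11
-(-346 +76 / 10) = 1692 / 5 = 338.40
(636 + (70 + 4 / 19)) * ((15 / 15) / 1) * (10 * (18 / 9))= 268360 / 19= 14124.21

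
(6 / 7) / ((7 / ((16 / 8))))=12 / 49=0.24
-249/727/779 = -249/566333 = -0.00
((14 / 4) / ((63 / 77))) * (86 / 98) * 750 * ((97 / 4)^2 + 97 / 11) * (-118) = -11104766125 / 56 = -198299395.09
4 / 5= 0.80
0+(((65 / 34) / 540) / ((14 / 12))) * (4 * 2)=26 / 1071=0.02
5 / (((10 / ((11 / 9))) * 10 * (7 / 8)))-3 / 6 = -271 / 630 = -0.43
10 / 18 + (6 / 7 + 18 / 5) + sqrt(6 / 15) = sqrt(10) / 5 + 1579 / 315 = 5.65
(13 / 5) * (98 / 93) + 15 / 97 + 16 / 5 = 274889 / 45105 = 6.09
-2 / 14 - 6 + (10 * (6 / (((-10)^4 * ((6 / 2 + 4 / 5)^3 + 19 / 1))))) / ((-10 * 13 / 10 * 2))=-13764823 / 2240784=-6.14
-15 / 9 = -5 / 3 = -1.67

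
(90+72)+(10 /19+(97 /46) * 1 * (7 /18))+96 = 4080037 /15732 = 259.35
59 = 59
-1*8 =-8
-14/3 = -4.67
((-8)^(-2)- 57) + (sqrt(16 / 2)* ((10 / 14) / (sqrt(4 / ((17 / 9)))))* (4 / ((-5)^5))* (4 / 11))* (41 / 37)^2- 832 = -56895 / 64- 26896* sqrt(34) / 197649375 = -888.99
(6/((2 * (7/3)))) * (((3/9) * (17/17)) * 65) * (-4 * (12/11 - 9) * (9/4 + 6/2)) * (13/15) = 44109/11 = 4009.91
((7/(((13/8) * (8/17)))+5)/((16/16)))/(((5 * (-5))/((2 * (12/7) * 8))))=-35328/2275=-15.53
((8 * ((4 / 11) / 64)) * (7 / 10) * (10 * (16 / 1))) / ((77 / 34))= 272 / 121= 2.25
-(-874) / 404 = 437 / 202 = 2.16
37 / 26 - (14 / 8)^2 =-341 / 208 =-1.64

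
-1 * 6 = -6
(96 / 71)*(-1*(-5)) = 480 / 71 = 6.76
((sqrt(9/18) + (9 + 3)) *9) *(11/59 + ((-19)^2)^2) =34600275 *sqrt(2)/59 + 830406600/59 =14904047.09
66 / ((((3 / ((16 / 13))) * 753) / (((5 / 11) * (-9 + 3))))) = -320 / 3263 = -0.10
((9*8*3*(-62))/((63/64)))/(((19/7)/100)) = -9523200/19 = -501221.05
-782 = -782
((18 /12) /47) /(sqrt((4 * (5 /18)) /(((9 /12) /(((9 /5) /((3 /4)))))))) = 0.02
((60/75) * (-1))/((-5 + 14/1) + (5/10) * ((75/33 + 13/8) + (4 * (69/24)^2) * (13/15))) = -4224/133457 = -0.03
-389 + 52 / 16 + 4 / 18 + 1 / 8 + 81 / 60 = -138259 / 360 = -384.05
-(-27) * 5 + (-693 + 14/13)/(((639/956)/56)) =-480434875/8307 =-57834.94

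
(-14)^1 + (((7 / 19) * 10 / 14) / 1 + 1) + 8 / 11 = -2510 / 209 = -12.01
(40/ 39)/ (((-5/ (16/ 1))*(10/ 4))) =-256/ 195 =-1.31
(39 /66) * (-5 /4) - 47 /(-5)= 8.66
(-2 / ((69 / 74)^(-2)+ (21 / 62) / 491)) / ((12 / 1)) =-24155727 / 166800373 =-0.14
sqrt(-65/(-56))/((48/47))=1.05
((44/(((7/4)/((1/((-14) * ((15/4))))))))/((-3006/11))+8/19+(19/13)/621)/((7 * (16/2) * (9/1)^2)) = 889407697/9489053606760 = 0.00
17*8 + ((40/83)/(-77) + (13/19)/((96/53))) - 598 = -5381288569/11657184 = -461.63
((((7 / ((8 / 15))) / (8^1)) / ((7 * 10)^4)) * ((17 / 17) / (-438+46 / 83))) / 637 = -249 / 1015420317184000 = -0.00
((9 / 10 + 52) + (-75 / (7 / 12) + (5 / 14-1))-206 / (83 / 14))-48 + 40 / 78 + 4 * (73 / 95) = -66935153 / 430521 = -155.47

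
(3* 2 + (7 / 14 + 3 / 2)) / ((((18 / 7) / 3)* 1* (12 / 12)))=28 / 3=9.33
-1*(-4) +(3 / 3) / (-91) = 363 / 91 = 3.99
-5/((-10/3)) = 3/2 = 1.50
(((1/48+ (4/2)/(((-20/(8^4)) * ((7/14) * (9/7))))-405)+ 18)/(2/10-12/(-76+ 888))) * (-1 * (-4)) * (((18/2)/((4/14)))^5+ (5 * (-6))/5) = -49518449018613127/72192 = -685927097443.11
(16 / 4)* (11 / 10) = 22 / 5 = 4.40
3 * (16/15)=3.20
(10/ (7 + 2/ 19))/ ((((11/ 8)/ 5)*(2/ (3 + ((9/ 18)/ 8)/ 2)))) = 9215/ 1188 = 7.76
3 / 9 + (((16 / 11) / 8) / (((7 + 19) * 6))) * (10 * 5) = 56 / 143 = 0.39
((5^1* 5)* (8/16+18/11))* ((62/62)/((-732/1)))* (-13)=0.95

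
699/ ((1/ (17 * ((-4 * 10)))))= -475320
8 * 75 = 600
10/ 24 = 5/ 12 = 0.42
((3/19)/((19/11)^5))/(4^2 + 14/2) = 483153/1082055263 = 0.00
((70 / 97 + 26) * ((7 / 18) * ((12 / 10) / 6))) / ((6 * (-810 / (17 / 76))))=-119 / 1244025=-0.00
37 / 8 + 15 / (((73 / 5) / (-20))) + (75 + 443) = 293213 / 584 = 502.08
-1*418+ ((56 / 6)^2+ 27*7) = -1277 / 9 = -141.89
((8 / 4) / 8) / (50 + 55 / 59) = 59 / 12020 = 0.00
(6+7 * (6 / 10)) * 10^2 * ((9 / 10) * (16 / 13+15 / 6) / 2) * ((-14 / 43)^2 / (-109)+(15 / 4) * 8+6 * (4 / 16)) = 565294773393 / 10480132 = 53939.66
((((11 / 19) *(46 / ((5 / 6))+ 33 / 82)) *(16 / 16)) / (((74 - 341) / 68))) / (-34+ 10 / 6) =8526078 / 33625535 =0.25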